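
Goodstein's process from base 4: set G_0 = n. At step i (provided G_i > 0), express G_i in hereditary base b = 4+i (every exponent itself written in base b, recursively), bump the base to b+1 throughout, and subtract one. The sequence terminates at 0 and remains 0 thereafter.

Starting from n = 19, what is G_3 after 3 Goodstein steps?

step 0: 19 = 4^2 + 3; sub 5 for 4: 5^2 + 3; = 28; G_1 = 28−1 = 27
step 1: 27 = 5^2 + 2; sub 6 for 5: 6^2 + 2; = 38; G_2 = 38−1 = 37
step 2: 37 = 6^2 + 1; sub 7 for 6: 7^2 + 1; = 50; G_3 = 50−1 = 49
step 3: 49 = 7^2; sub 8 for 7: 8^2; = 64; G_4 = 64−1 = 63

49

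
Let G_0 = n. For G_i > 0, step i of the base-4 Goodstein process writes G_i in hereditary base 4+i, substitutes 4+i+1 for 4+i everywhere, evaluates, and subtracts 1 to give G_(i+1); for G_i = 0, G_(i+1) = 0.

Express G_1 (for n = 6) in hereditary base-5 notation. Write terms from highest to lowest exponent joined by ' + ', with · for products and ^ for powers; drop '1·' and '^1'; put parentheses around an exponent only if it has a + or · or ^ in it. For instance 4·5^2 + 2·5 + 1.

base 4: 6 = 4 + 2; at 5: 5 + 2 = 7; next = 6
base 5: 6 = 5 + 1; at 6: 6 + 1 = 7; next = 6

5 + 1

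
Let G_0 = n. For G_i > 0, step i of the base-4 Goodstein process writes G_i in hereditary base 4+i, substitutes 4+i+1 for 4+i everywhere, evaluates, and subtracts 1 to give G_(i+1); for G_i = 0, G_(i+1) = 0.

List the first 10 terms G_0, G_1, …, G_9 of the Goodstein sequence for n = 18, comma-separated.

G_0 = 18. HB_4(18) = 4^2 + 2. Bump = 27. G_1 = 26.
G_1 = 26. HB_5(26) = 5^2 + 1. Bump = 37. G_2 = 36.
G_2 = 36. HB_6(36) = 6^2. Bump = 49. G_3 = 48.
G_3 = 48. HB_7(48) = 6·7 + 6. Bump = 54. G_4 = 53.
G_4 = 53. HB_8(53) = 6·8 + 5. Bump = 59. G_5 = 58.
G_5 = 58. HB_9(58) = 6·9 + 4. Bump = 64. G_6 = 63.
G_6 = 63. HB_10(63) = 6·10 + 3. Bump = 69. G_7 = 68.
G_7 = 68. HB_11(68) = 6·11 + 2. Bump = 74. G_8 = 73.
G_8 = 73. HB_12(73) = 6·12 + 1. Bump = 79. G_9 = 78.

18, 26, 36, 48, 53, 58, 63, 68, 73, 78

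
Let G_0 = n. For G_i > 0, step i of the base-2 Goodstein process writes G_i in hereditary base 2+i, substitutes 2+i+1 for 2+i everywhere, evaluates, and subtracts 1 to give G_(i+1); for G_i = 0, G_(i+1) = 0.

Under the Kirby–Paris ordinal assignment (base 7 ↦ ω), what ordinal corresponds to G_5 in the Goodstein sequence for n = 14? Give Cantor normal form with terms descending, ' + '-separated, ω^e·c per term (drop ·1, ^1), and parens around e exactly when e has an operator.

ω^(ω + 1) + ω^5·5 + ω^4·5 + ω^3·5 + ω^2·5 + ω·5 + 4

i=0: 14 = 2^(2 + 1) + 2^2 + 2 (b=2); 2→3: 3^(3 + 1) + 3^3 + 3 = 111; 111−1 = 110
i=1: 110 = 3^(3 + 1) + 3^3 + 2 (b=3); 3→4: 4^(4 + 1) + 4^4 + 2 = 1282; 1282−1 = 1281
i=2: 1281 = 4^(4 + 1) + 4^4 + 1 (b=4); 4→5: 5^(5 + 1) + 5^5 + 1 = 18751; 18751−1 = 18750
i=3: 18750 = 5^(5 + 1) + 5^5 (b=5); 5→6: 6^(6 + 1) + 6^6 = 326592; 326592−1 = 326591
i=4: 326591 = 6^(6 + 1) + 5·6^5 + 5·6^4 + 5·6^3 + 5·6^2 + 5·6 + 5 (b=6); 6→7: 7^(7 + 1) + 5·7^5 + 5·7^4 + 5·7^3 + 5·7^2 + 5·7 + 5 = 5862841; 5862841−1 = 5862840
i=5: 5862840 = 7^(7 + 1) + 5·7^5 + 5·7^4 + 5·7^3 + 5·7^2 + 5·7 + 4 (b=7); 7→8: 8^(8 + 1) + 5·8^5 + 5·8^4 + 5·8^3 + 5·8^2 + 5·8 + 4 = 134404972; 134404972−1 = 134404971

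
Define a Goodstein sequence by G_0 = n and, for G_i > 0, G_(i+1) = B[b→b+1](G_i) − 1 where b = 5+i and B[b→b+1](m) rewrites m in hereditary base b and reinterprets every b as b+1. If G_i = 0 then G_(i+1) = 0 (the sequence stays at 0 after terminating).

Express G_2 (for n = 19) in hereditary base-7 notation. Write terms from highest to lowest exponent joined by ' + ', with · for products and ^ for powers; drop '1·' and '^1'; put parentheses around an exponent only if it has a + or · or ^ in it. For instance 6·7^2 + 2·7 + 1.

step 0: 19 = 3·5 + 4; sub 6 for 5: 3·6 + 4; = 22; G_1 = 22−1 = 21
step 1: 21 = 3·6 + 3; sub 7 for 6: 3·7 + 3; = 24; G_2 = 24−1 = 23

3·7 + 2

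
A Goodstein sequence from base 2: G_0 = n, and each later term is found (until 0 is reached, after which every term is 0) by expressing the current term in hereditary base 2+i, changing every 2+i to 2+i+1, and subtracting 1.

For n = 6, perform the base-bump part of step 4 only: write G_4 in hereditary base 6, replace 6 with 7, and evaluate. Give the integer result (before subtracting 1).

step 0: 6 = 2^2 + 2; sub 3 for 2: 3^3 + 3; = 30; G_1 = 30−1 = 29
step 1: 29 = 3^3 + 2; sub 4 for 3: 4^4 + 2; = 258; G_2 = 258−1 = 257
step 2: 257 = 4^4 + 1; sub 5 for 4: 5^5 + 1; = 3126; G_3 = 3126−1 = 3125
step 3: 3125 = 5^5; sub 6 for 5: 6^6; = 46656; G_4 = 46656−1 = 46655
step 4: 46655 = 5·6^5 + 5·6^4 + 5·6^3 + 5·6^2 + 5·6 + 5; sub 7 for 6: 5·7^5 + 5·7^4 + 5·7^3 + 5·7^2 + 5·7 + 5; = 98040; G_5 = 98040−1 = 98039

98040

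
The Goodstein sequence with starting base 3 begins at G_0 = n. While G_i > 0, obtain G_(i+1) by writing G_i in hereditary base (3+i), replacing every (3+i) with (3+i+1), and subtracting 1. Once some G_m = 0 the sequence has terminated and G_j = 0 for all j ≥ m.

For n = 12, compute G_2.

i=0: 12 = 3^2 + 3 (b=3); 3→4: 4^2 + 4 = 20; 20−1 = 19
i=1: 19 = 4^2 + 3 (b=4); 4→5: 5^2 + 3 = 28; 28−1 = 27

27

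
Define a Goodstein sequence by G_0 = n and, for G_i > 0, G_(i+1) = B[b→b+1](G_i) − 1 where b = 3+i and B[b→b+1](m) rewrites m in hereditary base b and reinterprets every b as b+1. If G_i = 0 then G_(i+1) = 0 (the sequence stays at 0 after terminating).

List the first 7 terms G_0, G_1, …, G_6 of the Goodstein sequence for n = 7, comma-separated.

step 0: 7 = 2·3 + 1; sub 4 for 3: 2·4 + 1; = 9; G_1 = 9−1 = 8
step 1: 8 = 2·4; sub 5 for 4: 2·5; = 10; G_2 = 10−1 = 9
step 2: 9 = 5 + 4; sub 6 for 5: 6 + 4; = 10; G_3 = 10−1 = 9
step 3: 9 = 6 + 3; sub 7 for 6: 7 + 3; = 10; G_4 = 10−1 = 9
step 4: 9 = 7 + 2; sub 8 for 7: 8 + 2; = 10; G_5 = 10−1 = 9
step 5: 9 = 8 + 1; sub 9 for 8: 9 + 1; = 10; G_6 = 10−1 = 9

7, 8, 9, 9, 9, 9, 9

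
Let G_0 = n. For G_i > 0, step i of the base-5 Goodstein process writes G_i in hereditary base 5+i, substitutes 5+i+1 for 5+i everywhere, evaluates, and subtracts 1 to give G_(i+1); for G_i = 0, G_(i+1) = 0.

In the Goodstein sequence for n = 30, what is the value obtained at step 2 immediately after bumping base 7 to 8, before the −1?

base 5: 30 = 5^2 + 5; at 6: 6^2 + 6 = 42; next = 41
base 6: 41 = 6^2 + 5; at 7: 7^2 + 5 = 54; next = 53
base 7: 53 = 7^2 + 4; at 8: 8^2 + 4 = 68; next = 67

68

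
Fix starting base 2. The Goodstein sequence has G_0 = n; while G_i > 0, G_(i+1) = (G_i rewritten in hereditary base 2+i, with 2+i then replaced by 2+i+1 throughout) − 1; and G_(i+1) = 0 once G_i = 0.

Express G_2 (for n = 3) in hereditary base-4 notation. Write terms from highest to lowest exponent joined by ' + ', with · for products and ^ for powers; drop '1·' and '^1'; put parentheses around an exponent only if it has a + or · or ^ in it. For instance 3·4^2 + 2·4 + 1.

3

G_0 = 3. HB_2(3) = 2 + 1. Bump = 4. G_1 = 3.
G_1 = 3. HB_3(3) = 3. Bump = 4. G_2 = 3.
G_2 = 3. HB_4(3) = 3. Bump = 3. G_3 = 2.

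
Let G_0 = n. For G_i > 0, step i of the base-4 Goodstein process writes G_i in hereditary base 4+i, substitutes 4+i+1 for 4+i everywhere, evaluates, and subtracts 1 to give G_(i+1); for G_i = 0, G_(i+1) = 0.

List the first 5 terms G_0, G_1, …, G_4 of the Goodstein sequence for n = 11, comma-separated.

11, 12, 13, 14, 15

G_0=11  [base 4] 2·4 + 3  →[4↦5]→  2·5 + 3 = 13  −1 ⇒ G_1=12
G_1=12  [base 5] 2·5 + 2  →[5↦6]→  2·6 + 2 = 14  −1 ⇒ G_2=13
G_2=13  [base 6] 2·6 + 1  →[6↦7]→  2·7 + 1 = 15  −1 ⇒ G_3=14
G_3=14  [base 7] 2·7  →[7↦8]→  2·8 = 16  −1 ⇒ G_4=15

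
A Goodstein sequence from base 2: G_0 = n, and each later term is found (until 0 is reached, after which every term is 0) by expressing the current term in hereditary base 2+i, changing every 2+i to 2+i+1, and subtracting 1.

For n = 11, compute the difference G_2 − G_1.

943

G_0 = 11. HB_2(11) = 2^(2 + 1) + 2 + 1. Bump = 85. G_1 = 84.
G_1 = 84. HB_3(84) = 3^(3 + 1) + 3. Bump = 1028. G_2 = 1027.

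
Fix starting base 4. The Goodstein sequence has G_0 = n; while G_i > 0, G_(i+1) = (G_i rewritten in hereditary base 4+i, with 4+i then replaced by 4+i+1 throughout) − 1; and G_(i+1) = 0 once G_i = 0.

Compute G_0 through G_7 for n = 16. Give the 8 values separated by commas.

16, 24, 27, 30, 33, 36, 39, 41

base 4: 16 = 4^2; at 5: 5^2 = 25; next = 24
base 5: 24 = 4·5 + 4; at 6: 4·6 + 4 = 28; next = 27
base 6: 27 = 4·6 + 3; at 7: 4·7 + 3 = 31; next = 30
base 7: 30 = 4·7 + 2; at 8: 4·8 + 2 = 34; next = 33
base 8: 33 = 4·8 + 1; at 9: 4·9 + 1 = 37; next = 36
base 9: 36 = 4·9; at 10: 4·10 = 40; next = 39
base 10: 39 = 3·10 + 9; at 11: 3·11 + 9 = 42; next = 41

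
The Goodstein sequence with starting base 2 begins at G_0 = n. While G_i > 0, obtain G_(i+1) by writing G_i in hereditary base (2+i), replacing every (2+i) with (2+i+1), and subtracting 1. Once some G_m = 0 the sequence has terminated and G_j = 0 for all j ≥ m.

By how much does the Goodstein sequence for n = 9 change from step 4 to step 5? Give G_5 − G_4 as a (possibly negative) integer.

2331083

base 2: 9 = 2^(2 + 1) + 1; at 3: 3^(3 + 1) + 1 = 82; next = 81
base 3: 81 = 3^(3 + 1); at 4: 4^(4 + 1) = 1024; next = 1023
base 4: 1023 = 3·4^4 + 3·4^3 + 3·4^2 + 3·4 + 3; at 5: 3·5^5 + 3·5^3 + 3·5^2 + 3·5 + 3 = 9843; next = 9842
base 5: 9842 = 3·5^5 + 3·5^3 + 3·5^2 + 3·5 + 2; at 6: 3·6^6 + 3·6^3 + 3·6^2 + 3·6 + 2 = 140744; next = 140743
base 6: 140743 = 3·6^6 + 3·6^3 + 3·6^2 + 3·6 + 1; at 7: 3·7^7 + 3·7^3 + 3·7^2 + 3·7 + 1 = 2471827; next = 2471826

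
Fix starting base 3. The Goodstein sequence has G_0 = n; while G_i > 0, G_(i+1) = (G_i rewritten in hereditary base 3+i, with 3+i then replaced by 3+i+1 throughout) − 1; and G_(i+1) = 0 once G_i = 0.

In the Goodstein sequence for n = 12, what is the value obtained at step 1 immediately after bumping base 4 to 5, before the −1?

28

i=0: 12 = 3^2 + 3 (b=3); 3→4: 4^2 + 4 = 20; 20−1 = 19
i=1: 19 = 4^2 + 3 (b=4); 4→5: 5^2 + 3 = 28; 28−1 = 27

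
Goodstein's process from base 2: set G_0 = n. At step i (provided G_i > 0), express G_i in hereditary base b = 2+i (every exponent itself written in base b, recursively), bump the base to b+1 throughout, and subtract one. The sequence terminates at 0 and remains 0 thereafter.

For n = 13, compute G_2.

G_0 = 13. HB_2(13) = 2^(2 + 1) + 2^2 + 1. Bump = 109. G_1 = 108.
G_1 = 108. HB_3(108) = 3^(3 + 1) + 3^3. Bump = 1280. G_2 = 1279.
G_2 = 1279. HB_4(1279) = 4^(4 + 1) + 3·4^3 + 3·4^2 + 3·4 + 3. Bump = 16093. G_3 = 16092.

1279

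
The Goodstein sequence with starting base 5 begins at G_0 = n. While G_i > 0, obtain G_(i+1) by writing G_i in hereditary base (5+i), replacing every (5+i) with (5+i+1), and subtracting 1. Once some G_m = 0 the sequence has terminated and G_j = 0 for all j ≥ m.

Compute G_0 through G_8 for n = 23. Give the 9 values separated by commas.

base 5: 23 = 4·5 + 3; at 6: 4·6 + 3 = 27; next = 26
base 6: 26 = 4·6 + 2; at 7: 4·7 + 2 = 30; next = 29
base 7: 29 = 4·7 + 1; at 8: 4·8 + 1 = 33; next = 32
base 8: 32 = 4·8; at 9: 4·9 = 36; next = 35
base 9: 35 = 3·9 + 8; at 10: 3·10 + 8 = 38; next = 37
base 10: 37 = 3·10 + 7; at 11: 3·11 + 7 = 40; next = 39
base 11: 39 = 3·11 + 6; at 12: 3·12 + 6 = 42; next = 41
base 12: 41 = 3·12 + 5; at 13: 3·13 + 5 = 44; next = 43

23, 26, 29, 32, 35, 37, 39, 41, 43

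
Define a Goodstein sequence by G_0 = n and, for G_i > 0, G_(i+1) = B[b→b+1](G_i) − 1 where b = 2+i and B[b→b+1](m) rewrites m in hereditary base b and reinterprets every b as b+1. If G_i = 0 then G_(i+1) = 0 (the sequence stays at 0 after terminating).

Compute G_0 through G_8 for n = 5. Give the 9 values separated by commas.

5, 27, 255, 467, 775, 1197, 1751, 2454, 3325

i=0: 5 = 2^2 + 1 (b=2); 2→3: 3^3 + 1 = 28; 28−1 = 27
i=1: 27 = 3^3 (b=3); 3→4: 4^4 = 256; 256−1 = 255
i=2: 255 = 3·4^3 + 3·4^2 + 3·4 + 3 (b=4); 4→5: 3·5^3 + 3·5^2 + 3·5 + 3 = 468; 468−1 = 467
i=3: 467 = 3·5^3 + 3·5^2 + 3·5 + 2 (b=5); 5→6: 3·6^3 + 3·6^2 + 3·6 + 2 = 776; 776−1 = 775
i=4: 775 = 3·6^3 + 3·6^2 + 3·6 + 1 (b=6); 6→7: 3·7^3 + 3·7^2 + 3·7 + 1 = 1198; 1198−1 = 1197
i=5: 1197 = 3·7^3 + 3·7^2 + 3·7 (b=7); 7→8: 3·8^3 + 3·8^2 + 3·8 = 1752; 1752−1 = 1751
i=6: 1751 = 3·8^3 + 3·8^2 + 2·8 + 7 (b=8); 8→9: 3·9^3 + 3·9^2 + 2·9 + 7 = 2455; 2455−1 = 2454
i=7: 2454 = 3·9^3 + 3·9^2 + 2·9 + 6 (b=9); 9→10: 3·10^3 + 3·10^2 + 2·10 + 6 = 3326; 3326−1 = 3325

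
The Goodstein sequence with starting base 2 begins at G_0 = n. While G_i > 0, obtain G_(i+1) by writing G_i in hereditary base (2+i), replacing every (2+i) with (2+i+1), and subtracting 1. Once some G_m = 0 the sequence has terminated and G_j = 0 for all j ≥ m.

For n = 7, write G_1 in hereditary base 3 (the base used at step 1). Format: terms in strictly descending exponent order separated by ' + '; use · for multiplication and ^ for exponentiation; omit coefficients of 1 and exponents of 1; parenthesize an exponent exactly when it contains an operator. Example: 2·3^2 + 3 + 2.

step 0: 7 = 2^2 + 2 + 1; sub 3 for 2: 3^3 + 3 + 1; = 31; G_1 = 31−1 = 30
step 1: 30 = 3^3 + 3; sub 4 for 3: 4^4 + 4; = 260; G_2 = 260−1 = 259

3^3 + 3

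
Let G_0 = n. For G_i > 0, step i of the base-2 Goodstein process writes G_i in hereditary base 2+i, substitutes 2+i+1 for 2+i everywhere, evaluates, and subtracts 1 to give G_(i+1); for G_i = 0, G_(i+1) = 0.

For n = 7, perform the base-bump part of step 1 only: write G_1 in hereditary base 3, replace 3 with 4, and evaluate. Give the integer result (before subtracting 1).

[0] 7 ≡ 2^2 + 2 + 1 (base 2). Lift 3: 31. −1: 30.
[1] 30 ≡ 3^3 + 3 (base 3). Lift 4: 260. −1: 259.

260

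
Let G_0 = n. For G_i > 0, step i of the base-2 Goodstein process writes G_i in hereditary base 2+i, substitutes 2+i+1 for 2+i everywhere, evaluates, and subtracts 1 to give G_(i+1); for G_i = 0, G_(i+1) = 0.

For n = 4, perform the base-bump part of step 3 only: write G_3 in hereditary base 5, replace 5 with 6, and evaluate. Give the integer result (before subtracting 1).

84

base 2: 4 = 2^2; at 3: 3^3 = 27; next = 26
base 3: 26 = 2·3^2 + 2·3 + 2; at 4: 2·4^2 + 2·4 + 2 = 42; next = 41
base 4: 41 = 2·4^2 + 2·4 + 1; at 5: 2·5^2 + 2·5 + 1 = 61; next = 60
base 5: 60 = 2·5^2 + 2·5; at 6: 2·6^2 + 2·6 = 84; next = 83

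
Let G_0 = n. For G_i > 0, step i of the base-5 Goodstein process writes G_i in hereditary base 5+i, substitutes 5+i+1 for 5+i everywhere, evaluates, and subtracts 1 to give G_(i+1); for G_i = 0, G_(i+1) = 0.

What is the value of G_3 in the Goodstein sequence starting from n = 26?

26 —HB5→ 5^2 + 1 —bump→ 6^2 + 1 = 37 —(−1)→ 36
36 —HB6→ 6^2 —bump→ 7^2 = 49 —(−1)→ 48
48 —HB7→ 6·7 + 6 —bump→ 6·8 + 6 = 54 —(−1)→ 53
53 —HB8→ 6·8 + 5 —bump→ 6·9 + 5 = 59 —(−1)→ 58

53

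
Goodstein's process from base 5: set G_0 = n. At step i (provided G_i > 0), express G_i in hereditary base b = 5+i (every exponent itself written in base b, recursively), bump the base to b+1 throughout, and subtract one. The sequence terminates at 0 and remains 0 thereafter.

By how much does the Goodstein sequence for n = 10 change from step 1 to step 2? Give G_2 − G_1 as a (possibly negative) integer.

G_0 = 10. HB_5(10) = 2·5. Bump = 12. G_1 = 11.
G_1 = 11. HB_6(11) = 6 + 5. Bump = 12. G_2 = 11.

0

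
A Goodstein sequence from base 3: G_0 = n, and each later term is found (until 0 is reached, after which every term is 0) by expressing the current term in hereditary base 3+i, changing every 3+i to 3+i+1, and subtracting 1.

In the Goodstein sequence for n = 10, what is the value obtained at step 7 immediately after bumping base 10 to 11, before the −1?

G_0 = 10. HB_3(10) = 3^2 + 1. Bump = 17. G_1 = 16.
G_1 = 16. HB_4(16) = 4^2. Bump = 25. G_2 = 24.
G_2 = 24. HB_5(24) = 4·5 + 4. Bump = 28. G_3 = 27.
G_3 = 27. HB_6(27) = 4·6 + 3. Bump = 31. G_4 = 30.
G_4 = 30. HB_7(30) = 4·7 + 2. Bump = 34. G_5 = 33.
G_5 = 33. HB_8(33) = 4·8 + 1. Bump = 37. G_6 = 36.
G_6 = 36. HB_9(36) = 4·9. Bump = 40. G_7 = 39.

42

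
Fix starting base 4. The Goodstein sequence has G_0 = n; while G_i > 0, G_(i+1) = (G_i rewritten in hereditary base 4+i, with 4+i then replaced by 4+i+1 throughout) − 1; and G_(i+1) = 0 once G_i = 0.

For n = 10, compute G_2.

G_0=10  [base 4] 2·4 + 2  →[4↦5]→  2·5 + 2 = 12  −1 ⇒ G_1=11
G_1=11  [base 5] 2·5 + 1  →[5↦6]→  2·6 + 1 = 13  −1 ⇒ G_2=12
G_2=12  [base 6] 2·6  →[6↦7]→  2·7 = 14  −1 ⇒ G_3=13

12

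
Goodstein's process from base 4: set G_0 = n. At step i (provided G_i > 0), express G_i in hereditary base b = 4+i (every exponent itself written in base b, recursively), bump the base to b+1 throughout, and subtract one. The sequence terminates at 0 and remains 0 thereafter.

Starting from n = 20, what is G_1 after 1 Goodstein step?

base 4: 20 = 4^2 + 4; at 5: 5^2 + 5 = 30; next = 29
base 5: 29 = 5^2 + 4; at 6: 6^2 + 4 = 40; next = 39

29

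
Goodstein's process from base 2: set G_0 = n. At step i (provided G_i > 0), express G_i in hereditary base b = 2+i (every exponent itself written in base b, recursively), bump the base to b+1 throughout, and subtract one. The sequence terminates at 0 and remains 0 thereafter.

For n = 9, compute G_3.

(0) 9|_2 = 2^(2 + 1) + 1 ↦ 3^(3 + 1) + 1|_3 = 82 ⇒ 81
(1) 81|_3 = 3^(3 + 1) ↦ 4^(4 + 1)|_4 = 1024 ⇒ 1023
(2) 1023|_4 = 3·4^4 + 3·4^3 + 3·4^2 + 3·4 + 3 ↦ 3·5^5 + 3·5^3 + 3·5^2 + 3·5 + 3|_5 = 9843 ⇒ 9842
(3) 9842|_5 = 3·5^5 + 3·5^3 + 3·5^2 + 3·5 + 2 ↦ 3·6^6 + 3·6^3 + 3·6^2 + 3·6 + 2|_6 = 140744 ⇒ 140743

9842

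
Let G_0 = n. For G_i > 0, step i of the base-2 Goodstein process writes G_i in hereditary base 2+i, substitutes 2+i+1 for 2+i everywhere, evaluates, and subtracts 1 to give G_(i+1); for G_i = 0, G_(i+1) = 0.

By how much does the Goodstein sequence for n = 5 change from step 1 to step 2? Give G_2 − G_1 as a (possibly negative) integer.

G_0 = 5. HB_2(5) = 2^2 + 1. Bump = 28. G_1 = 27.
G_1 = 27. HB_3(27) = 3^3. Bump = 256. G_2 = 255.

228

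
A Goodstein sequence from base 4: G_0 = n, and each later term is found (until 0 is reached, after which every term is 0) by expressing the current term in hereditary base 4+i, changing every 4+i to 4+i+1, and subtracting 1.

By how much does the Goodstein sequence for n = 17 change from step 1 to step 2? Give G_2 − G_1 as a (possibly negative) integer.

i=0: 17 = 4^2 + 1 (b=4); 4→5: 5^2 + 1 = 26; 26−1 = 25
i=1: 25 = 5^2 (b=5); 5→6: 6^2 = 36; 36−1 = 35

10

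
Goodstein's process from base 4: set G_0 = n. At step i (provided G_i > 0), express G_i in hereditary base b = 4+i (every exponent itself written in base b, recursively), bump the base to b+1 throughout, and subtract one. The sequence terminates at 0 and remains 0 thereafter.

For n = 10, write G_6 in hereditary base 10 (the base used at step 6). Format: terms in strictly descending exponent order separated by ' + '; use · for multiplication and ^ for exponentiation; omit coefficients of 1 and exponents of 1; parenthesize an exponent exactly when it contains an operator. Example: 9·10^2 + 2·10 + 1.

base 4: 10 = 2·4 + 2; at 5: 2·5 + 2 = 12; next = 11
base 5: 11 = 2·5 + 1; at 6: 2·6 + 1 = 13; next = 12
base 6: 12 = 2·6; at 7: 2·7 = 14; next = 13
base 7: 13 = 7 + 6; at 8: 8 + 6 = 14; next = 13
base 8: 13 = 8 + 5; at 9: 9 + 5 = 14; next = 13
base 9: 13 = 9 + 4; at 10: 10 + 4 = 14; next = 13
base 10: 13 = 10 + 3; at 11: 11 + 3 = 14; next = 13

10 + 3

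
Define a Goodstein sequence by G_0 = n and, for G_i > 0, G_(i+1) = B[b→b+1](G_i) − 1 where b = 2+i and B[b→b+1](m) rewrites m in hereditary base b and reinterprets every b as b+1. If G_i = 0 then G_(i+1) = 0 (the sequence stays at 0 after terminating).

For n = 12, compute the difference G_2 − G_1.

958

G_0=12  [base 2] 2^(2 + 1) + 2^2  →[2↦3]→  3^(3 + 1) + 3^3 = 108  −1 ⇒ G_1=107
G_1=107  [base 3] 3^(3 + 1) + 2·3^2 + 2·3 + 2  →[3↦4]→  4^(4 + 1) + 2·4^2 + 2·4 + 2 = 1066  −1 ⇒ G_2=1065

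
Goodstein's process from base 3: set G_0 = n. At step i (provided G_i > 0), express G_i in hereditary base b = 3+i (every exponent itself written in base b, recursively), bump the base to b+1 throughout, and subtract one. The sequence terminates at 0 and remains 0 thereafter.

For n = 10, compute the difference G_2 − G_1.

i=0: 10 = 3^2 + 1 (b=3); 3→4: 4^2 + 1 = 17; 17−1 = 16
i=1: 16 = 4^2 (b=4); 4→5: 5^2 = 25; 25−1 = 24

8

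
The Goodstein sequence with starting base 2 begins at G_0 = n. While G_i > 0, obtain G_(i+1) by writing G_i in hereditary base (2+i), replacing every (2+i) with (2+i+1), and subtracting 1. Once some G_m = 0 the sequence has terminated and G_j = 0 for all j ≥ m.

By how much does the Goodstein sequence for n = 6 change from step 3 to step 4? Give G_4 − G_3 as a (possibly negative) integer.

G_0=6  [base 2] 2^2 + 2  →[2↦3]→  3^3 + 3 = 30  −1 ⇒ G_1=29
G_1=29  [base 3] 3^3 + 2  →[3↦4]→  4^4 + 2 = 258  −1 ⇒ G_2=257
G_2=257  [base 4] 4^4 + 1  →[4↦5]→  5^5 + 1 = 3126  −1 ⇒ G_3=3125
G_3=3125  [base 5] 5^5  →[5↦6]→  6^6 = 46656  −1 ⇒ G_4=46655

43530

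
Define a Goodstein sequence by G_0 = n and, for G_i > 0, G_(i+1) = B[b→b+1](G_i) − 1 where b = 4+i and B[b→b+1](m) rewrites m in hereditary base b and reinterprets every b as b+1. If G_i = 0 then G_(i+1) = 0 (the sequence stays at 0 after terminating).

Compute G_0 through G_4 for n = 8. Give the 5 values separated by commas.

i=0: 8 = 2·4 (b=4); 4→5: 2·5 = 10; 10−1 = 9
i=1: 9 = 5 + 4 (b=5); 5→6: 6 + 4 = 10; 10−1 = 9
i=2: 9 = 6 + 3 (b=6); 6→7: 7 + 3 = 10; 10−1 = 9
i=3: 9 = 7 + 2 (b=7); 7→8: 8 + 2 = 10; 10−1 = 9

8, 9, 9, 9, 9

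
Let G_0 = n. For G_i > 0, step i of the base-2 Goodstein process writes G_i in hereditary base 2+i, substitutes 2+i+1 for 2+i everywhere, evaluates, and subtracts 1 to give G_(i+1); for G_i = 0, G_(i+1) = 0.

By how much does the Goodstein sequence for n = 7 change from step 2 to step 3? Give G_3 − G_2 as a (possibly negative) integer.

G_0 = 7. HB_2(7) = 2^2 + 2 + 1. Bump = 31. G_1 = 30.
G_1 = 30. HB_3(30) = 3^3 + 3. Bump = 260. G_2 = 259.
G_2 = 259. HB_4(259) = 4^4 + 3. Bump = 3128. G_3 = 3127.

2868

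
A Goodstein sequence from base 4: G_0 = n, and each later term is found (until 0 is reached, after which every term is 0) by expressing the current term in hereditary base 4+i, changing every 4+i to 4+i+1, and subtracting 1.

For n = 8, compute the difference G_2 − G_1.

0

(0) 8|_4 = 2·4 ↦ 2·5|_5 = 10 ⇒ 9
(1) 9|_5 = 5 + 4 ↦ 6 + 4|_6 = 10 ⇒ 9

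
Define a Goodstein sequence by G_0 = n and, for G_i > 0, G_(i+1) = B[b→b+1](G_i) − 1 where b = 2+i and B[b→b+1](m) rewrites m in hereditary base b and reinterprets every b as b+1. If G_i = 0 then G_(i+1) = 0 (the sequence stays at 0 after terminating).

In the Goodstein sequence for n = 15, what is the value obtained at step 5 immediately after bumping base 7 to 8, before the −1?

150994944

(0) 15|_2 = 2^(2 + 1) + 2^2 + 2 + 1 ↦ 3^(3 + 1) + 3^3 + 3 + 1|_3 = 112 ⇒ 111
(1) 111|_3 = 3^(3 + 1) + 3^3 + 3 ↦ 4^(4 + 1) + 4^4 + 4|_4 = 1284 ⇒ 1283
(2) 1283|_4 = 4^(4 + 1) + 4^4 + 3 ↦ 5^(5 + 1) + 5^5 + 3|_5 = 18753 ⇒ 18752
(3) 18752|_5 = 5^(5 + 1) + 5^5 + 2 ↦ 6^(6 + 1) + 6^6 + 2|_6 = 326594 ⇒ 326593
(4) 326593|_6 = 6^(6 + 1) + 6^6 + 1 ↦ 7^(7 + 1) + 7^7 + 1|_7 = 6588345 ⇒ 6588344
(5) 6588344|_7 = 7^(7 + 1) + 7^7 ↦ 8^(8 + 1) + 8^8|_8 = 150994944 ⇒ 150994943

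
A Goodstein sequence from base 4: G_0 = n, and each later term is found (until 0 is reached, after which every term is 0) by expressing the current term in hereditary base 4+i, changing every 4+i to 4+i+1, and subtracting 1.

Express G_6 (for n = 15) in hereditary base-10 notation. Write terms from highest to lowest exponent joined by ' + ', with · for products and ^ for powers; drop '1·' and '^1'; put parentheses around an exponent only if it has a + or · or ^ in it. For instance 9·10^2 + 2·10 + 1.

[0] 15 ≡ 3·4 + 3 (base 4). Lift 5: 18. −1: 17.
[1] 17 ≡ 3·5 + 2 (base 5). Lift 6: 20. −1: 19.
[2] 19 ≡ 3·6 + 1 (base 6). Lift 7: 22. −1: 21.
[3] 21 ≡ 3·7 (base 7). Lift 8: 24. −1: 23.
[4] 23 ≡ 2·8 + 7 (base 8). Lift 9: 25. −1: 24.
[5] 24 ≡ 2·9 + 6 (base 9). Lift 10: 26. −1: 25.
[6] 25 ≡ 2·10 + 5 (base 10). Lift 11: 27. −1: 26.

2·10 + 5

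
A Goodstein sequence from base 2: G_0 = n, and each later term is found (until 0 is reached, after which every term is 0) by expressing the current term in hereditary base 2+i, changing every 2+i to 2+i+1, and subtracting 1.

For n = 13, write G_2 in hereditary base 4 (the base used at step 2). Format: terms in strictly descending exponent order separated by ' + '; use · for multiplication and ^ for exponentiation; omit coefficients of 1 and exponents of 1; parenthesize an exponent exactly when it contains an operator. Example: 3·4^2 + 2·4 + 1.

4^(4 + 1) + 3·4^3 + 3·4^2 + 3·4 + 3

G_0=13  [base 2] 2^(2 + 1) + 2^2 + 1  →[2↦3]→  3^(3 + 1) + 3^3 + 1 = 109  −1 ⇒ G_1=108
G_1=108  [base 3] 3^(3 + 1) + 3^3  →[3↦4]→  4^(4 + 1) + 4^4 = 1280  −1 ⇒ G_2=1279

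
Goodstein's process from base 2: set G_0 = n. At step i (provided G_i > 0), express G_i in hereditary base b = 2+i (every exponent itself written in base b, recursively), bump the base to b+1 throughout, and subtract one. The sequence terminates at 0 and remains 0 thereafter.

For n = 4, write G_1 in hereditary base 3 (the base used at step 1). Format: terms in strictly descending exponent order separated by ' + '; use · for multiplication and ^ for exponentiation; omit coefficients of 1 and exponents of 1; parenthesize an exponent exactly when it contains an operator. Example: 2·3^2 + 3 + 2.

2·3^2 + 2·3 + 2

i=0: 4 = 2^2 (b=2); 2→3: 3^3 = 27; 27−1 = 26
i=1: 26 = 2·3^2 + 2·3 + 2 (b=3); 3→4: 2·4^2 + 2·4 + 2 = 42; 42−1 = 41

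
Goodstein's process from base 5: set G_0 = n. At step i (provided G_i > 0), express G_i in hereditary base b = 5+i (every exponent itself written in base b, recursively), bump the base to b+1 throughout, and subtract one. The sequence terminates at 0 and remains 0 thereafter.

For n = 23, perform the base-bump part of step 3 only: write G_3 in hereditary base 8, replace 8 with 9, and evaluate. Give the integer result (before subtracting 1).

36

step 0: 23 = 4·5 + 3; sub 6 for 5: 4·6 + 3; = 27; G_1 = 27−1 = 26
step 1: 26 = 4·6 + 2; sub 7 for 6: 4·7 + 2; = 30; G_2 = 30−1 = 29
step 2: 29 = 4·7 + 1; sub 8 for 7: 4·8 + 1; = 33; G_3 = 33−1 = 32
step 3: 32 = 4·8; sub 9 for 8: 4·9; = 36; G_4 = 36−1 = 35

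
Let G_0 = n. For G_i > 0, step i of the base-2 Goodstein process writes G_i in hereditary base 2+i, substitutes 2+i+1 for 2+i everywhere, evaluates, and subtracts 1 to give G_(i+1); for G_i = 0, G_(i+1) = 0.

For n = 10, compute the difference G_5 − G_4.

step 0: 10 = 2^(2 + 1) + 2; sub 3 for 2: 3^(3 + 1) + 3; = 84; G_1 = 84−1 = 83
step 1: 83 = 3^(3 + 1) + 2; sub 4 for 3: 4^(4 + 1) + 2; = 1026; G_2 = 1026−1 = 1025
step 2: 1025 = 4^(4 + 1) + 1; sub 5 for 4: 5^(5 + 1) + 1; = 15626; G_3 = 15626−1 = 15625
step 3: 15625 = 5^(5 + 1); sub 6 for 5: 6^(6 + 1); = 279936; G_4 = 279936−1 = 279935
step 4: 279935 = 5·6^6 + 5·6^5 + 5·6^4 + 5·6^3 + 5·6^2 + 5·6 + 5; sub 7 for 6: 5·7^7 + 5·7^5 + 5·7^4 + 5·7^3 + 5·7^2 + 5·7 + 5; = 4215755; G_5 = 4215755−1 = 4215754

3935819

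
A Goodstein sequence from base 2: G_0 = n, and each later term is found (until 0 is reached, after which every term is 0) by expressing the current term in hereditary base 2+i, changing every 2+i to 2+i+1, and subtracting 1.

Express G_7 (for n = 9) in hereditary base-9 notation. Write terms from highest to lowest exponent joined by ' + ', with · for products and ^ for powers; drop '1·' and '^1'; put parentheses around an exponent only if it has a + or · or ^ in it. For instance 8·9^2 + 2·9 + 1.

9 —HB2→ 2^(2 + 1) + 1 —bump→ 3^(3 + 1) + 1 = 82 —(−1)→ 81
81 —HB3→ 3^(3 + 1) —bump→ 4^(4 + 1) = 1024 —(−1)→ 1023
1023 —HB4→ 3·4^4 + 3·4^3 + 3·4^2 + 3·4 + 3 —bump→ 3·5^5 + 3·5^3 + 3·5^2 + 3·5 + 3 = 9843 —(−1)→ 9842
9842 —HB5→ 3·5^5 + 3·5^3 + 3·5^2 + 3·5 + 2 —bump→ 3·6^6 + 3·6^3 + 3·6^2 + 3·6 + 2 = 140744 —(−1)→ 140743
140743 —HB6→ 3·6^6 + 3·6^3 + 3·6^2 + 3·6 + 1 —bump→ 3·7^7 + 3·7^3 + 3·7^2 + 3·7 + 1 = 2471827 —(−1)→ 2471826
2471826 —HB7→ 3·7^7 + 3·7^3 + 3·7^2 + 3·7 —bump→ 3·8^8 + 3·8^3 + 3·8^2 + 3·8 = 50333400 —(−1)→ 50333399
50333399 —HB8→ 3·8^8 + 3·8^3 + 3·8^2 + 2·8 + 7 —bump→ 3·9^9 + 3·9^3 + 3·9^2 + 2·9 + 7 = 1162263922 —(−1)→ 1162263921
1162263921 —HB9→ 3·9^9 + 3·9^3 + 3·9^2 + 2·9 + 6 —bump→ 3·10^10 + 3·10^3 + 3·10^2 + 2·10 + 6 = 30000003326 —(−1)→ 30000003325

3·9^9 + 3·9^3 + 3·9^2 + 2·9 + 6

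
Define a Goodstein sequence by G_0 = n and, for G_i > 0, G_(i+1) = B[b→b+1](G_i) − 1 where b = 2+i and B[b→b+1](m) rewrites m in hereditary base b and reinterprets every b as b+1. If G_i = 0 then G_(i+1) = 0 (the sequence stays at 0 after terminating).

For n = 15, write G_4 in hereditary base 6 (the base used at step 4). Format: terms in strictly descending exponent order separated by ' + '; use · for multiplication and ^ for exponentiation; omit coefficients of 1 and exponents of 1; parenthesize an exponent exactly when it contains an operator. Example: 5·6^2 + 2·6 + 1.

base 2: 15 = 2^(2 + 1) + 2^2 + 2 + 1; at 3: 3^(3 + 1) + 3^3 + 3 + 1 = 112; next = 111
base 3: 111 = 3^(3 + 1) + 3^3 + 3; at 4: 4^(4 + 1) + 4^4 + 4 = 1284; next = 1283
base 4: 1283 = 4^(4 + 1) + 4^4 + 3; at 5: 5^(5 + 1) + 5^5 + 3 = 18753; next = 18752
base 5: 18752 = 5^(5 + 1) + 5^5 + 2; at 6: 6^(6 + 1) + 6^6 + 2 = 326594; next = 326593
base 6: 326593 = 6^(6 + 1) + 6^6 + 1; at 7: 7^(7 + 1) + 7^7 + 1 = 6588345; next = 6588344

6^(6 + 1) + 6^6 + 1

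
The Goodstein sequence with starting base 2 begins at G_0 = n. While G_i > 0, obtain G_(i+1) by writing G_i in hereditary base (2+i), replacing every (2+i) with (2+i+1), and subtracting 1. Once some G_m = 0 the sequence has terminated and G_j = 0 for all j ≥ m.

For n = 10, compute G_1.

83

i=0: 10 = 2^(2 + 1) + 2 (b=2); 2→3: 3^(3 + 1) + 3 = 84; 84−1 = 83
i=1: 83 = 3^(3 + 1) + 2 (b=3); 3→4: 4^(4 + 1) + 2 = 1026; 1026−1 = 1025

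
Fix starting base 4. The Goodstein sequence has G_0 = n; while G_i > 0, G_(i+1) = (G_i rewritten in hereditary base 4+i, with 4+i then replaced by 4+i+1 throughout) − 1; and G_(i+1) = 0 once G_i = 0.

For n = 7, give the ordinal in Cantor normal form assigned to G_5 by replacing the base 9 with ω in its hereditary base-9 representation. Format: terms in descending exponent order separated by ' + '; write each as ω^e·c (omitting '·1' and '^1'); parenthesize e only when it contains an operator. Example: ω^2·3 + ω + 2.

7 —HB4→ 4 + 3 —bump→ 5 + 3 = 8 —(−1)→ 7
7 —HB5→ 5 + 2 —bump→ 6 + 2 = 8 —(−1)→ 7
7 —HB6→ 6 + 1 —bump→ 7 + 1 = 8 —(−1)→ 7
7 —HB7→ 7 —bump→ 8 = 8 —(−1)→ 7
7 —HB8→ 7 —bump→ 7 = 7 —(−1)→ 6

6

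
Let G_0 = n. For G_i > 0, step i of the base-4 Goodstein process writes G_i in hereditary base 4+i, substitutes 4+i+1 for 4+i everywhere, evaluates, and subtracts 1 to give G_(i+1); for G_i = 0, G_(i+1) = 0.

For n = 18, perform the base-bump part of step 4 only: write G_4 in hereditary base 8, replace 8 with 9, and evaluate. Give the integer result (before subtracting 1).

base 4: 18 = 4^2 + 2; at 5: 5^2 + 2 = 27; next = 26
base 5: 26 = 5^2 + 1; at 6: 6^2 + 1 = 37; next = 36
base 6: 36 = 6^2; at 7: 7^2 = 49; next = 48
base 7: 48 = 6·7 + 6; at 8: 6·8 + 6 = 54; next = 53
base 8: 53 = 6·8 + 5; at 9: 6·9 + 5 = 59; next = 58

59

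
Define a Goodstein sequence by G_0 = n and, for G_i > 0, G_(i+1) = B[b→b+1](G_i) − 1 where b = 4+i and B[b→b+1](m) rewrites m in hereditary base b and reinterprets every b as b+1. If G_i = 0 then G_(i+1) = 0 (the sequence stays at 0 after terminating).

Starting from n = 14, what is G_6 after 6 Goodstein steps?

23

i=0: 14 = 3·4 + 2 (b=4); 4→5: 3·5 + 2 = 17; 17−1 = 16
i=1: 16 = 3·5 + 1 (b=5); 5→6: 3·6 + 1 = 19; 19−1 = 18
i=2: 18 = 3·6 (b=6); 6→7: 3·7 = 21; 21−1 = 20
i=3: 20 = 2·7 + 6 (b=7); 7→8: 2·8 + 6 = 22; 22−1 = 21
i=4: 21 = 2·8 + 5 (b=8); 8→9: 2·9 + 5 = 23; 23−1 = 22
i=5: 22 = 2·9 + 4 (b=9); 9→10: 2·10 + 4 = 24; 24−1 = 23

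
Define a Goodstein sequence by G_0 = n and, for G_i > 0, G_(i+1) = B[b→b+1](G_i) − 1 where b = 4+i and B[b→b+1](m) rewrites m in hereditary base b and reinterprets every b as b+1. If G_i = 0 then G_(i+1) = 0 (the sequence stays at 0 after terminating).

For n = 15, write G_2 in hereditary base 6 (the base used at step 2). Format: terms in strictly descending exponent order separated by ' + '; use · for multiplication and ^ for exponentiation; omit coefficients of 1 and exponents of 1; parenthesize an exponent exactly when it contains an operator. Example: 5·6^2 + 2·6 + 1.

i=0: 15 = 3·4 + 3 (b=4); 4→5: 3·5 + 3 = 18; 18−1 = 17
i=1: 17 = 3·5 + 2 (b=5); 5→6: 3·6 + 2 = 20; 20−1 = 19
i=2: 19 = 3·6 + 1 (b=6); 6→7: 3·7 + 1 = 22; 22−1 = 21

3·6 + 1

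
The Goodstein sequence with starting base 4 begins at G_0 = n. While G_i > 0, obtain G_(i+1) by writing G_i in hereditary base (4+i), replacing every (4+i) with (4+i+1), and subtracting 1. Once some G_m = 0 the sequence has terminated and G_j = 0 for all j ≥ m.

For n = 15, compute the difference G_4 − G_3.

2

G_0 = 15. HB_4(15) = 3·4 + 3. Bump = 18. G_1 = 17.
G_1 = 17. HB_5(17) = 3·5 + 2. Bump = 20. G_2 = 19.
G_2 = 19. HB_6(19) = 3·6 + 1. Bump = 22. G_3 = 21.
G_3 = 21. HB_7(21) = 3·7. Bump = 24. G_4 = 23.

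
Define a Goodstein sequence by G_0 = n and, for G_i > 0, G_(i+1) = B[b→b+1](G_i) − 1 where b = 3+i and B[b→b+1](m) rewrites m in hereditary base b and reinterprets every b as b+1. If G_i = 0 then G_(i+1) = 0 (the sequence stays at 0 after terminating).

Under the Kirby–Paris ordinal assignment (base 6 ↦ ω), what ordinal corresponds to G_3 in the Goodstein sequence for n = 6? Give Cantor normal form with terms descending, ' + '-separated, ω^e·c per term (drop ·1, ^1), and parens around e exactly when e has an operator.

6 —HB3→ 2·3 —bump→ 2·4 = 8 —(−1)→ 7
7 —HB4→ 4 + 3 —bump→ 5 + 3 = 8 —(−1)→ 7
7 —HB5→ 5 + 2 —bump→ 6 + 2 = 8 —(−1)→ 7
7 —HB6→ 6 + 1 —bump→ 7 + 1 = 8 —(−1)→ 7

ω + 1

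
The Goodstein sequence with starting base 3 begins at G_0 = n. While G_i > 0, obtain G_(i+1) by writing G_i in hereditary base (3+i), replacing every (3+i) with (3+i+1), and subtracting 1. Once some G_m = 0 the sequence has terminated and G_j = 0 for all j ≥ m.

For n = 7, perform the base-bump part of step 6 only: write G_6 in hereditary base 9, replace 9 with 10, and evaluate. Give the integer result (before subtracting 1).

[0] 7 ≡ 2·3 + 1 (base 3). Lift 4: 9. −1: 8.
[1] 8 ≡ 2·4 (base 4). Lift 5: 10. −1: 9.
[2] 9 ≡ 5 + 4 (base 5). Lift 6: 10. −1: 9.
[3] 9 ≡ 6 + 3 (base 6). Lift 7: 10. −1: 9.
[4] 9 ≡ 7 + 2 (base 7). Lift 8: 10. −1: 9.
[5] 9 ≡ 8 + 1 (base 8). Lift 9: 10. −1: 9.

10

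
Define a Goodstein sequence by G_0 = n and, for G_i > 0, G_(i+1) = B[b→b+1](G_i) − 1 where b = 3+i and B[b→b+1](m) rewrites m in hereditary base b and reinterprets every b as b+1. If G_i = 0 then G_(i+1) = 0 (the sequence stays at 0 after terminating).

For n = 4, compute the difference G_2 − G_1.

base 3: 4 = 3 + 1; at 4: 4 + 1 = 5; next = 4
base 4: 4 = 4; at 5: 5 = 5; next = 4

0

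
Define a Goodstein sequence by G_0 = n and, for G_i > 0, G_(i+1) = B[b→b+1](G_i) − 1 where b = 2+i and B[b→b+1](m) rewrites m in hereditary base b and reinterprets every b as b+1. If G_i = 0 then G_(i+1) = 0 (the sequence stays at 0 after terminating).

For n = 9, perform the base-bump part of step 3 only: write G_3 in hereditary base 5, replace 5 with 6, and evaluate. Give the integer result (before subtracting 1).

140744

9 —HB2→ 2^(2 + 1) + 1 —bump→ 3^(3 + 1) + 1 = 82 —(−1)→ 81
81 —HB3→ 3^(3 + 1) —bump→ 4^(4 + 1) = 1024 —(−1)→ 1023
1023 —HB4→ 3·4^4 + 3·4^3 + 3·4^2 + 3·4 + 3 —bump→ 3·5^5 + 3·5^3 + 3·5^2 + 3·5 + 3 = 9843 —(−1)→ 9842
9842 —HB5→ 3·5^5 + 3·5^3 + 3·5^2 + 3·5 + 2 —bump→ 3·6^6 + 3·6^3 + 3·6^2 + 3·6 + 2 = 140744 —(−1)→ 140743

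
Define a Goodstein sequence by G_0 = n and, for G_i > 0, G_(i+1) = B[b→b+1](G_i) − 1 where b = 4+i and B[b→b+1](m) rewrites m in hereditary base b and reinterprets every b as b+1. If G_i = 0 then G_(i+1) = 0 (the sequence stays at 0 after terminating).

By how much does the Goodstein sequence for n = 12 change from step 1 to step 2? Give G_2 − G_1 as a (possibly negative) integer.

1

(0) 12|_4 = 3·4 ↦ 3·5|_5 = 15 ⇒ 14
(1) 14|_5 = 2·5 + 4 ↦ 2·6 + 4|_6 = 16 ⇒ 15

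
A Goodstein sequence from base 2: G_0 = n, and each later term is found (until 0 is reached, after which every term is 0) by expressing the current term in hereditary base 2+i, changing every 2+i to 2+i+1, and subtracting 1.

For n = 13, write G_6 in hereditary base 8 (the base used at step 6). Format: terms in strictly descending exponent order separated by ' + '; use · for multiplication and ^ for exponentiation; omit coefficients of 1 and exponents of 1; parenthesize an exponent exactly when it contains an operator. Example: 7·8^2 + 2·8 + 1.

8^(8 + 1) + 3·8^3 + 3·8^2 + 2·8 + 7

13 —HB2→ 2^(2 + 1) + 2^2 + 1 —bump→ 3^(3 + 1) + 3^3 + 1 = 109 —(−1)→ 108
108 —HB3→ 3^(3 + 1) + 3^3 —bump→ 4^(4 + 1) + 4^4 = 1280 —(−1)→ 1279
1279 —HB4→ 4^(4 + 1) + 3·4^3 + 3·4^2 + 3·4 + 3 —bump→ 5^(5 + 1) + 3·5^3 + 3·5^2 + 3·5 + 3 = 16093 —(−1)→ 16092
16092 —HB5→ 5^(5 + 1) + 3·5^3 + 3·5^2 + 3·5 + 2 —bump→ 6^(6 + 1) + 3·6^3 + 3·6^2 + 3·6 + 2 = 280712 —(−1)→ 280711
280711 —HB6→ 6^(6 + 1) + 3·6^3 + 3·6^2 + 3·6 + 1 —bump→ 7^(7 + 1) + 3·7^3 + 3·7^2 + 3·7 + 1 = 5765999 —(−1)→ 5765998
5765998 —HB7→ 7^(7 + 1) + 3·7^3 + 3·7^2 + 3·7 —bump→ 8^(8 + 1) + 3·8^3 + 3·8^2 + 3·8 = 134219480 —(−1)→ 134219479
134219479 —HB8→ 8^(8 + 1) + 3·8^3 + 3·8^2 + 2·8 + 7 —bump→ 9^(9 + 1) + 3·9^3 + 3·9^2 + 2·9 + 7 = 3486786856 —(−1)→ 3486786855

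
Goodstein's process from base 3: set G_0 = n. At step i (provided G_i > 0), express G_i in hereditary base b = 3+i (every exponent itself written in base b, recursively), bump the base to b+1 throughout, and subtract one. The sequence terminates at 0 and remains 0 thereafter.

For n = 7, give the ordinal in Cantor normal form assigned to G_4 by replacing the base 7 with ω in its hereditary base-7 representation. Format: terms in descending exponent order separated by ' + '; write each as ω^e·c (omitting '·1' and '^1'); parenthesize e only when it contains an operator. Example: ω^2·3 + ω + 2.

7 —HB3→ 2·3 + 1 —bump→ 2·4 + 1 = 9 —(−1)→ 8
8 —HB4→ 2·4 —bump→ 2·5 = 10 —(−1)→ 9
9 —HB5→ 5 + 4 —bump→ 6 + 4 = 10 —(−1)→ 9
9 —HB6→ 6 + 3 —bump→ 7 + 3 = 10 —(−1)→ 9

ω + 2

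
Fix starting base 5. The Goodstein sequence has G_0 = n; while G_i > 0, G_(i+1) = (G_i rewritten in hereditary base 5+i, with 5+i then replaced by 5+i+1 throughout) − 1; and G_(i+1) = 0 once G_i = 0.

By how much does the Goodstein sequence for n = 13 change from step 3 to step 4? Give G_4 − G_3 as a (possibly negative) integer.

G_0 = 13. HB_5(13) = 2·5 + 3. Bump = 15. G_1 = 14.
G_1 = 14. HB_6(14) = 2·6 + 2. Bump = 16. G_2 = 15.
G_2 = 15. HB_7(15) = 2·7 + 1. Bump = 17. G_3 = 16.
G_3 = 16. HB_8(16) = 2·8. Bump = 18. G_4 = 17.

1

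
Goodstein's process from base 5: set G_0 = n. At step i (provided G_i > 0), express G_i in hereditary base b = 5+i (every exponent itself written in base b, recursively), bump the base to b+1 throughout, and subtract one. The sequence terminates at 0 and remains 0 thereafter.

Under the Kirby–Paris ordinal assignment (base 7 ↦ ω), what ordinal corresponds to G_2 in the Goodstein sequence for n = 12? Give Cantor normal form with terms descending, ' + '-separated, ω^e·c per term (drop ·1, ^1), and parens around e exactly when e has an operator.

G_0 = 12. HB_5(12) = 2·5 + 2. Bump = 14. G_1 = 13.
G_1 = 13. HB_6(13) = 2·6 + 1. Bump = 15. G_2 = 14.
G_2 = 14. HB_7(14) = 2·7. Bump = 16. G_3 = 15.

ω·2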